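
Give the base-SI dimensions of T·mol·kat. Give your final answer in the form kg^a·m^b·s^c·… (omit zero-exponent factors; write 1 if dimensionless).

kg·s⁻³·A⁻¹·mol²

T = Wb/m² (flux density = flux per area),
    = kg·s⁻²·A⁻¹.
kat = mol/s = s⁻¹·mol (catalytic activity).
Combining: T·mol·kat = (kg·s⁻²·A⁻¹) · mol · (s⁻¹·mol) = kg·s⁻³·A⁻¹·mol².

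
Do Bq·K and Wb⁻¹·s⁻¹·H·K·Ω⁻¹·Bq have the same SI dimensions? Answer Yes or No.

No

Left side:
  Bq = s⁻¹.
  Combining: Bq·K = s⁻¹ · K = s⁻¹·K.
Right side:
  Wb = V·s (flux: a volt is a weber per second),
      = kg·m²·s⁻²·A⁻¹.
  So Wb⁻¹ = kg⁻¹·m⁻²·s²·A.
  H = Wb/A (inductance = flux per current),
      = kg·m²·s⁻²·A⁻².
  Ω = V/A (resistance = voltage per current),
      = kg·m²·s⁻³·A⁻².
  So Ω⁻¹ = kg⁻¹·m⁻²·s³·A².
  Bq = 1/s = s⁻¹ (activity is decays per second).
  Combining: Wb⁻¹·s⁻¹·H·K·Ω⁻¹·Bq = (kg⁻¹·m⁻²·s²·A) · s⁻¹ · (kg·m²·s⁻²·A⁻²) · K · (kg⁻¹·m⁻²·s³·A²) · s⁻¹ = kg⁻¹·m⁻²·s·A·K.
Left is s⁻¹·K; right is kg⁻¹·m⁻²·s·A·K — different.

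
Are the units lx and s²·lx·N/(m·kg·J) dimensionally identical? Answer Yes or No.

Left side:
  lx = lm/m² (illuminance = luminous flux per area),
      = m⁻²·cd.
Right side:
  lx = m⁻²·cd.
  N = kg·m·s⁻².
  J = kg·m²·s⁻².
  So J⁻¹ = kg⁻¹·m⁻²·s².
  Combining: s²·m⁻¹·lx·kg⁻¹·N·J⁻¹ = s² · m⁻¹ · (m⁻²·cd) · kg⁻¹ · (kg·m·s⁻²) · (kg⁻¹·m⁻²·s²) = kg⁻¹·m⁻⁴·s²·cd.
Left is m⁻²·cd; right is kg⁻¹·m⁻⁴·s²·cd — different.

No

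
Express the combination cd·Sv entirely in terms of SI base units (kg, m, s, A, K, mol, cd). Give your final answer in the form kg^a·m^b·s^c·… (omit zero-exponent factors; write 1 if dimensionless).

m²·s⁻²·cd

Sv = J/kg (equivalent dose = energy per mass),
    = m²·s⁻².
Combining: cd·Sv = cd · (m²·s⁻²) = m²·s⁻²·cd.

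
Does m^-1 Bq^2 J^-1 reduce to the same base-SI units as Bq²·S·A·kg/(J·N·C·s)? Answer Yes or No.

No

Left side:
  Bq = s⁻¹.
  So Bq² = s⁻².
  J = kg·m²·s⁻².
  So J⁻¹ = kg⁻¹·m⁻²·s².
  Combining: m⁻¹·Bq²·J⁻¹ = m⁻¹ · s⁻² · (kg⁻¹·m⁻²·s²) = kg⁻¹·m⁻³.
Right side:
  J = N·m (work = force × distance),
      = kg·m²·s⁻².
  So J⁻¹ = kg⁻¹·m⁻²·s².
  N = kg·m/s² = kg·m·s⁻² (force = mass × acceleration).
  So N⁻¹ = kg⁻¹·m⁻¹·s².
  C = A·s = s·A (charge = current × time).
  So C⁻¹ = s⁻¹·A⁻¹.
  Bq = 1/s = s⁻¹ (activity is decays per second).
  So Bq² = s⁻².
  S = 1/Ω (conductance is reciprocal resistance),
      = kg⁻¹·m⁻²·s³·A².
  Combining: J⁻¹·N⁻¹·C⁻¹·Bq²·s⁻¹·S·A·kg = (kg⁻¹·m⁻²·s²) · (kg⁻¹·m⁻¹·s²) · (s⁻¹·A⁻¹) · s⁻² · s⁻¹ · (kg⁻¹·m⁻²·s³·A²) · A · kg = kg⁻²·m⁻⁵·s³·A².
Left is kg⁻¹·m⁻³; right is kg⁻²·m⁻⁵·s³·A² — different.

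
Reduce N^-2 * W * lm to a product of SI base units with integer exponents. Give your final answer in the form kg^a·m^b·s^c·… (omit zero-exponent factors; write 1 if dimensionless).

N = kg·m·s⁻².
So N⁻² = kg⁻²·m⁻²·s⁴.
W = kg·m²·s⁻³.
lm = cd.
Combining: N⁻²·W·lm = (kg⁻²·m⁻²·s⁴) · (kg·m²·s⁻³) · cd = kg⁻¹·s·cd.

kg⁻¹·s·cd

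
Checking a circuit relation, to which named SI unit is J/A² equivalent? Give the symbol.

H

J = kg·m²·s⁻².
Combining: J·A⁻² = (kg·m²·s⁻²) · A⁻² = kg·m²·s⁻²·A⁻².
kg·m²·s⁻²·A⁻² is the base-SI form of the henry.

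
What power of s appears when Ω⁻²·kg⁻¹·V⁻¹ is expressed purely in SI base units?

Ω = V/A (resistance = voltage per current),
    = kg·m²·s⁻³·A⁻².
So Ω⁻² = kg⁻²·m⁻⁴·s⁶·A⁴.
V = W/A (potential = power per current),
    = kg·m²·s⁻³·A⁻¹.
So V⁻¹ = kg⁻¹·m⁻²·s³·A.
Combining: Ω⁻²·kg⁻¹·V⁻¹ = (kg⁻²·m⁻⁴·s⁶·A⁴) · kg⁻¹ · (kg⁻¹·m⁻²·s³·A) = kg⁻⁴·m⁻⁶·s⁹·A⁵.
The exponent of s is 9.

9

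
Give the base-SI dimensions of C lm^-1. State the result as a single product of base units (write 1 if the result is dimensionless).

C = A·s = s·A (charge = current × time).
lm = cd·sr = cd (luminous flux; sr is dimensionless).
So lm⁻¹ = cd⁻¹.
Combining: C·lm⁻¹ = (s·A) · cd⁻¹ = s·A·cd⁻¹.

s·A·cd⁻¹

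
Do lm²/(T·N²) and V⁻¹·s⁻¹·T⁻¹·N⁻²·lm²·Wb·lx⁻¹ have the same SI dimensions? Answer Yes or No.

No

Left side:
  lm = cd.
  So lm² = cd².
  T = kg·s⁻²·A⁻¹.
  So T⁻¹ = kg⁻¹·s²·A.
  N = kg·m·s⁻².
  So N⁻² = kg⁻²·m⁻²·s⁴.
  Combining: lm²·T⁻¹·N⁻² = cd² · (kg⁻¹·s²·A) · (kg⁻²·m⁻²·s⁴) = kg⁻³·m⁻²·s⁶·A·cd².
Right side:
  V = W/A (potential = power per current),
      = kg·m²·s⁻³·A⁻¹.
  So V⁻¹ = kg⁻¹·m⁻²·s³·A.
  T = Wb/m² (flux density = flux per area),
      = kg·s⁻²·A⁻¹.
  So T⁻¹ = kg⁻¹·s²·A.
  N = kg·m/s² = kg·m·s⁻² (force = mass × acceleration).
  So N⁻² = kg⁻²·m⁻²·s⁴.
  lm = cd·sr = cd (luminous flux; sr is dimensionless).
  So lm² = cd².
  Wb = V·s (flux: a volt is a weber per second),
      = kg·m²·s⁻²·A⁻¹.
  lx = lm/m² (illuminance = luminous flux per area),
      = m⁻²·cd.
  So lx⁻¹ = m²·cd⁻¹.
  Combining: V⁻¹·s⁻¹·T⁻¹·N⁻²·lm²·Wb·lx⁻¹ = (kg⁻¹·m⁻²·s³·A) · s⁻¹ · (kg⁻¹·s²·A) · (kg⁻²·m⁻²·s⁴) · cd² · (kg·m²·s⁻²·A⁻¹) · (m²·cd⁻¹) = kg⁻³·s⁶·A·cd.
Left is kg⁻³·m⁻²·s⁶·A·cd²; right is kg⁻³·s⁶·A·cd — different.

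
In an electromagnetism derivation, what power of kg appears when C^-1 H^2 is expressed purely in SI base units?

C = A·s = s·A (charge = current × time).
So C⁻¹ = s⁻¹·A⁻¹.
H = Wb/A (inductance = flux per current),
    = kg·m²·s⁻²·A⁻².
So H² = kg²·m⁴·s⁻⁴·A⁻⁴.
Combining: C⁻¹·H² = (s⁻¹·A⁻¹) · (kg²·m⁴·s⁻⁴·A⁻⁴) = kg²·m⁴·s⁻⁵·A⁻⁵.
The exponent of kg is 2.

2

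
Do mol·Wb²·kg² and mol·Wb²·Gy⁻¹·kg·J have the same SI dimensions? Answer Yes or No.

Left side:
  Wb = V·s (flux: a volt is a weber per second),
      = kg·m²·s⁻²·A⁻¹.
  So Wb² = kg²·m⁴·s⁻⁴·A⁻².
  Combining: mol·Wb²·kg² = mol · (kg²·m⁴·s⁻⁴·A⁻²) · kg² = kg⁴·m⁴·s⁻⁴·A⁻²·mol.
Right side:
  Wb = V·s (flux: a volt is a weber per second),
      = kg·m²·s⁻²·A⁻¹.
  So Wb² = kg²·m⁴·s⁻⁴·A⁻².
  Gy = J/kg (absorbed dose = energy per mass),
      = m²·s⁻².
  So Gy⁻¹ = m⁻²·s².
  J = N·m (work = force × distance),
      = kg·m²·s⁻².
  Combining: mol·Wb²·Gy⁻¹·kg·J = mol · (kg²·m⁴·s⁻⁴·A⁻²) · (m⁻²·s²) · kg · (kg·m²·s⁻²) = kg⁴·m⁴·s⁻⁴·A⁻²·mol.
Both reduce to kg⁴·m⁴·s⁻⁴·A⁻²·mol.

Yes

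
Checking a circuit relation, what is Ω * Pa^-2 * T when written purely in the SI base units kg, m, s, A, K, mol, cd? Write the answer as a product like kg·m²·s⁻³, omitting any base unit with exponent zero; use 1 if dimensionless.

m⁴·s⁻¹·A⁻³

Ω = V/A (resistance = voltage per current),
    = kg·m²·s⁻³·A⁻².
Pa = N/m² (pressure = force per area),
    = kg·m⁻¹·s⁻².
So Pa⁻² = kg⁻²·m²·s⁴.
T = Wb/m² (flux density = flux per area),
    = kg·s⁻²·A⁻¹.
Combining: Ω·Pa⁻²·T = (kg·m²·s⁻³·A⁻²) · (kg⁻²·m²·s⁴) · (kg·s⁻²·A⁻¹) = m⁴·s⁻¹·A⁻³.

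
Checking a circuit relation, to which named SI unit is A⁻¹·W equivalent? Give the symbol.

V

W = J/s (power = energy per time),
    = kg·m²·s⁻³.
Combining: A⁻¹·W = A⁻¹ · (kg·m²·s⁻³) = kg·m²·s⁻³·A⁻¹.
kg·m²·s⁻³·A⁻¹ is the base-SI form of the volt.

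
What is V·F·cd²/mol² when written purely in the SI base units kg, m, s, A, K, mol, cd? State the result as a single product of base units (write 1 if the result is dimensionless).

s·A·mol⁻²·cd²

V = W/A (potential = power per current),
    = kg·m²·s⁻³·A⁻¹.
F = C/V (capacitance = charge per voltage),
    = A·s/(kg·m²·s⁻³·A⁻¹) (substituting C and V),
    = kg⁻¹·m⁻²·s⁴·A².
Combining: V·F·mol⁻²·cd² = (kg·m²·s⁻³·A⁻¹) · (kg⁻¹·m⁻²·s⁴·A²) · mol⁻² · cd² = s·A·mol⁻²·cd².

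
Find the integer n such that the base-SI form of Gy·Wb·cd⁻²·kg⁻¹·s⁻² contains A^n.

Gy = m²·s⁻².
Wb = kg·m²·s⁻²·A⁻¹.
Combining: Gy·Wb·cd⁻²·kg⁻¹·s⁻² = (m²·s⁻²) · (kg·m²·s⁻²·A⁻¹) · cd⁻² · kg⁻¹ · s⁻² = m⁴·s⁻⁶·A⁻¹·cd⁻².
The exponent of A is -1.

-1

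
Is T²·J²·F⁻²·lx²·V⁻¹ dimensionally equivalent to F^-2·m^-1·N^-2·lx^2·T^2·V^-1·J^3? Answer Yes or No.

Left side:
  T = kg·s⁻²·A⁻¹.
  So T² = kg²·s⁻⁴·A⁻².
  J = kg·m²·s⁻².
  So J² = kg²·m⁴·s⁻⁴.
  F = kg⁻¹·m⁻²·s⁴·A².
  So F⁻² = kg²·m⁴·s⁻⁸·A⁻⁴.
  lx = m⁻²·cd.
  So lx² = m⁻⁴·cd².
  V = kg·m²·s⁻³·A⁻¹.
  So V⁻¹ = kg⁻¹·m⁻²·s³·A.
  Combining: T²·J²·F⁻²·lx²·V⁻¹ = (kg²·s⁻⁴·A⁻²) · (kg²·m⁴·s⁻⁴) · (kg²·m⁴·s⁻⁸·A⁻⁴) · (m⁻⁴·cd²) · (kg⁻¹·m⁻²·s³·A) = kg⁵·m²·s⁻¹³·A⁻⁵·cd².
Right side:
  F = C/V (capacitance = charge per voltage),
      = A·s/(kg·m²·s⁻³·A⁻¹) (substituting C and V),
      = kg⁻¹·m⁻²·s⁴·A².
  So F⁻² = kg²·m⁴·s⁻⁸·A⁻⁴.
  N = kg·m/s² = kg·m·s⁻² (force = mass × acceleration).
  So N⁻² = kg⁻²·m⁻²·s⁴.
  lx = lm/m² (illuminance = luminous flux per area),
      = m⁻²·cd.
  So lx² = m⁻⁴·cd².
  T = Wb/m² (flux density = flux per area),
      = kg·s⁻²·A⁻¹.
  So T² = kg²·s⁻⁴·A⁻².
  V = W/A (potential = power per current),
      = kg·m²·s⁻³·A⁻¹.
  So V⁻¹ = kg⁻¹·m⁻²·s³·A.
  J = N·m (work = force × distance),
      = kg·m²·s⁻².
  So J³ = kg³·m⁶·s⁻⁶.
  Combining: F⁻²·m⁻¹·N⁻²·lx²·T²·V⁻¹·J³ = (kg²·m⁴·s⁻⁸·A⁻⁴) · m⁻¹ · (kg⁻²·m⁻²·s⁴) · (m⁻⁴·cd²) · (kg²·s⁻⁴·A⁻²) · (kg⁻¹·m⁻²·s³·A) · (kg³·m⁶·s⁻⁶) = kg⁴·m·s⁻¹¹·A⁻⁵·cd².
Left is kg⁵·m²·s⁻¹³·A⁻⁵·cd²; right is kg⁴·m·s⁻¹¹·A⁻⁵·cd² — different.

No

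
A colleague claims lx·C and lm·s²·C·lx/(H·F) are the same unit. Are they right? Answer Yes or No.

No

Left side:
  lx = lm/m² (illuminance = luminous flux per area),
      = m⁻²·cd.
  C = A·s = s·A (charge = current × time).
  Combining: lx·C = (m⁻²·cd) · (s·A) = m⁻²·s·A·cd.
Right side:
  lm = cd.
  H = kg·m²·s⁻²·A⁻².
  So H⁻¹ = kg⁻¹·m⁻²·s²·A².
  C = s·A.
  lx = m⁻²·cd.
  F = kg⁻¹·m⁻²·s⁴·A².
  So F⁻¹ = kg·m²·s⁻⁴·A⁻².
  Combining: lm·s²·H⁻¹·C·lx·F⁻¹ = cd · s² · (kg⁻¹·m⁻²·s²·A²) · (s·A) · (m⁻²·cd) · (kg·m²·s⁻⁴·A⁻²) = m⁻²·s·A·cd².
Left is m⁻²·s·A·cd; right is m⁻²·s·A·cd² — different.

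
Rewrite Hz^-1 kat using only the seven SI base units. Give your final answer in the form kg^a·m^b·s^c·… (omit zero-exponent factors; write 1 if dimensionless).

Hz = s⁻¹.
So Hz⁻¹ = s.
kat = s⁻¹·mol.
Combining: Hz⁻¹·kat = s · (s⁻¹·mol) = mol.

mol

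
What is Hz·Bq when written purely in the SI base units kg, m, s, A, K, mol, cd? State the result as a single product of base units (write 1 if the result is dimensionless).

Hz = 1/s = s⁻¹ (frequency is cycles per second).
Bq = 1/s = s⁻¹ (activity is decays per second).
Combining: Hz·Bq = s⁻¹ · s⁻¹ = s⁻².

s⁻²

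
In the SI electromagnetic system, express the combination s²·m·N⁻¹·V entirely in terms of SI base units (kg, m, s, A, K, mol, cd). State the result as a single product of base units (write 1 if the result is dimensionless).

m²·s·A⁻¹

N = kg·m·s⁻².
So N⁻¹ = kg⁻¹·m⁻¹·s².
V = kg·m²·s⁻³·A⁻¹.
Combining: s²·m·N⁻¹·V = s² · m · (kg⁻¹·m⁻¹·s²) · (kg·m²·s⁻³·A⁻¹) = m²·s·A⁻¹.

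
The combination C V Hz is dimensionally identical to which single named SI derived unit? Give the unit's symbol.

W

C = A·s = s·A (charge = current × time).
V = W/A (potential = power per current),
    = kg·m²·s⁻³·A⁻¹.
Hz = 1/s = s⁻¹ (frequency is cycles per second).
Combining: C·V·Hz = (s·A) · (kg·m²·s⁻³·A⁻¹) · s⁻¹ = kg·m²·s⁻³.
kg·m²·s⁻³ is the base-SI form of the watt.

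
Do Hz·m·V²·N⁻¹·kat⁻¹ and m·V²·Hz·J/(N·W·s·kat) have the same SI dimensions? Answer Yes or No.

Left side:
  Hz = 1/s = s⁻¹ (frequency is cycles per second).
  V = W/A (potential = power per current),
      = kg·m²·s⁻³·A⁻¹.
  So V² = kg²·m⁴·s⁻⁶·A⁻².
  N = kg·m/s² = kg·m·s⁻² (force = mass × acceleration).
  So N⁻¹ = kg⁻¹·m⁻¹·s².
  kat = mol/s = s⁻¹·mol (catalytic activity).
  So kat⁻¹ = s·mol⁻¹.
  Combining: Hz·m·V²·N⁻¹·kat⁻¹ = s⁻¹ · m · (kg²·m⁴·s⁻⁶·A⁻²) · (kg⁻¹·m⁻¹·s²) · (s·mol⁻¹) = kg·m⁴·s⁻⁴·A⁻²·mol⁻¹.
Right side:
  N = kg·m·s⁻².
  So N⁻¹ = kg⁻¹·m⁻¹·s².
  W = kg·m²·s⁻³.
  So W⁻¹ = kg⁻¹·m⁻²·s³.
  V = kg·m²·s⁻³·A⁻¹.
  So V² = kg²·m⁴·s⁻⁶·A⁻².
  Hz = s⁻¹.
  J = kg·m²·s⁻².
  kat = s⁻¹·mol.
  So kat⁻¹ = s·mol⁻¹.
  Combining: m·N⁻¹·W⁻¹·s⁻¹·V²·Hz·J·kat⁻¹ = m · (kg⁻¹·m⁻¹·s²) · (kg⁻¹·m⁻²·s³) · s⁻¹ · (kg²·m⁴·s⁻⁶·A⁻²) · s⁻¹ · (kg·m²·s⁻²) · (s·mol⁻¹) = kg·m⁴·s⁻⁴·A⁻²·mol⁻¹.
Both reduce to kg·m⁴·s⁻⁴·A⁻²·mol⁻¹.

Yes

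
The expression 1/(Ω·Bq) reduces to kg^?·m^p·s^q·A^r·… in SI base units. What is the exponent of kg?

-1

Ω = kg·m²·s⁻³·A⁻².
So Ω⁻¹ = kg⁻¹·m⁻²·s³·A².
Bq = s⁻¹.
So Bq⁻¹ = s.
Combining: Ω⁻¹·Bq⁻¹ = (kg⁻¹·m⁻²·s³·A²) · s = kg⁻¹·m⁻²·s⁴·A².
The exponent of kg is -1.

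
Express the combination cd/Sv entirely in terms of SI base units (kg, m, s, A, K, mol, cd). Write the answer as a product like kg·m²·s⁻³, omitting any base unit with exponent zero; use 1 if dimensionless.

m⁻²·s²·cd

Sv = m²·s⁻².
So Sv⁻¹ = m⁻²·s².
Combining: Sv⁻¹·cd = (m⁻²·s²) · cd = m⁻²·s²·cd.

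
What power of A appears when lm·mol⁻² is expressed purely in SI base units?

lm = cd.
Combining: lm·mol⁻² = cd · mol⁻² = mol⁻²·cd.
The exponent of A is 0.

0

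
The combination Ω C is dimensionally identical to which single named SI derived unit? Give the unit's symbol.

Wb

Ω = kg·m²·s⁻³·A⁻².
C = s·A.
Combining: Ω·C = (kg·m²·s⁻³·A⁻²) · (s·A) = kg·m²·s⁻²·A⁻¹.
kg·m²·s⁻²·A⁻¹ is the base-SI form of the weber.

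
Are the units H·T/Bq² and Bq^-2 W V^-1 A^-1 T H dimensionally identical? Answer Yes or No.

Yes

Left side:
  Bq = 1/s = s⁻¹ (activity is decays per second).
  So Bq⁻² = s².
  H = Wb/A (inductance = flux per current),
      = kg·m²·s⁻²·A⁻².
  T = Wb/m² (flux density = flux per area),
      = kg·s⁻²·A⁻¹.
  Combining: Bq⁻²·H·T = s² · (kg·m²·s⁻²·A⁻²) · (kg·s⁻²·A⁻¹) = kg²·m²·s⁻²·A⁻³.
Right side:
  Bq = s⁻¹.
  So Bq⁻² = s².
  W = kg·m²·s⁻³.
  V = kg·m²·s⁻³·A⁻¹.
  So V⁻¹ = kg⁻¹·m⁻²·s³·A.
  T = kg·s⁻²·A⁻¹.
  H = kg·m²·s⁻²·A⁻².
  Combining: Bq⁻²·W·V⁻¹·A⁻¹·T·H = s² · (kg·m²·s⁻³) · (kg⁻¹·m⁻²·s³·A) · A⁻¹ · (kg·s⁻²·A⁻¹) · (kg·m²·s⁻²·A⁻²) = kg²·m²·s⁻²·A⁻³.
Both reduce to kg²·m²·s⁻²·A⁻³.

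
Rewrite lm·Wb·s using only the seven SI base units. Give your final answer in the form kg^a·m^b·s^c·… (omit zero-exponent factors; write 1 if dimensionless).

kg·m²·s⁻¹·A⁻¹·cd

lm = cd.
Wb = kg·m²·s⁻²·A⁻¹.
Combining: lm·Wb·s = cd · (kg·m²·s⁻²·A⁻¹) · s = kg·m²·s⁻¹·A⁻¹·cd.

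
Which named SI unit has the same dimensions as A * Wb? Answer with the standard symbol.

Wb = kg·m²·s⁻²·A⁻¹.
Combining: A·Wb = A · (kg·m²·s⁻²·A⁻¹) = kg·m²·s⁻².
kg·m²·s⁻² is the base-SI form of the joule.

J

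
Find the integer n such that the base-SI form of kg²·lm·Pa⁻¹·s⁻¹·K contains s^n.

lm = cd.
Pa = kg·m⁻¹·s⁻².
So Pa⁻¹ = kg⁻¹·m·s².
Combining: kg²·lm·Pa⁻¹·s⁻¹·K = kg² · cd · (kg⁻¹·m·s²) · s⁻¹ · K = kg·m·s·K·cd.
The exponent of s is 1.

1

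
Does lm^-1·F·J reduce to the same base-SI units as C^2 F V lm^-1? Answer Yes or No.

Left side:
  lm = cd.
  So lm⁻¹ = cd⁻¹.
  F = kg⁻¹·m⁻²·s⁴·A².
  J = kg·m²·s⁻².
  Combining: lm⁻¹·F·J = cd⁻¹ · (kg⁻¹·m⁻²·s⁴·A²) · (kg·m²·s⁻²) = s²·A²·cd⁻¹.
Right side:
  C = s·A.
  So C² = s²·A².
  F = kg⁻¹·m⁻²·s⁴·A².
  V = kg·m²·s⁻³·A⁻¹.
  lm = cd.
  So lm⁻¹ = cd⁻¹.
  Combining: C²·F·V·lm⁻¹ = (s²·A²) · (kg⁻¹·m⁻²·s⁴·A²) · (kg·m²·s⁻³·A⁻¹) · cd⁻¹ = s³·A³·cd⁻¹.
Left is s²·A²·cd⁻¹; right is s³·A³·cd⁻¹ — different.

No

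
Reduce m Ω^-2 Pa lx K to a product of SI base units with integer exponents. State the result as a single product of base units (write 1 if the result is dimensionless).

Ω = kg·m²·s⁻³·A⁻².
So Ω⁻² = kg⁻²·m⁻⁴·s⁶·A⁴.
Pa = kg·m⁻¹·s⁻².
lx = m⁻²·cd.
Combining: m·Ω⁻²·Pa·lx·K = m · (kg⁻²·m⁻⁴·s⁶·A⁴) · (kg·m⁻¹·s⁻²) · (m⁻²·cd) · K = kg⁻¹·m⁻⁶·s⁴·A⁴·K·cd.

kg⁻¹·m⁻⁶·s⁴·A⁴·K·cd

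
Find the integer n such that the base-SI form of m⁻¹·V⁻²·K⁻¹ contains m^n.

V = kg·m²·s⁻³·A⁻¹.
So V⁻² = kg⁻²·m⁻⁴·s⁶·A².
Combining: m⁻¹·V⁻²·K⁻¹ = m⁻¹ · (kg⁻²·m⁻⁴·s⁶·A²) · K⁻¹ = kg⁻²·m⁻⁵·s⁶·A²·K⁻¹.
The exponent of m is -5.

-5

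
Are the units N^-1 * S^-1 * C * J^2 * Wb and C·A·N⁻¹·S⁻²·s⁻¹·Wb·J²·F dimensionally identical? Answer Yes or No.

No

Left side:
  N = kg·m·s⁻².
  So N⁻¹ = kg⁻¹·m⁻¹·s².
  S = kg⁻¹·m⁻²·s³·A².
  So S⁻¹ = kg·m²·s⁻³·A⁻².
  C = s·A.
  J = kg·m²·s⁻².
  So J² = kg²·m⁴·s⁻⁴.
  Wb = kg·m²·s⁻²·A⁻¹.
  Combining: N⁻¹·S⁻¹·C·J²·Wb = (kg⁻¹·m⁻¹·s²) · (kg·m²·s⁻³·A⁻²) · (s·A) · (kg²·m⁴·s⁻⁴) · (kg·m²·s⁻²·A⁻¹) = kg³·m⁷·s⁻⁶·A⁻².
Right side:
  C = s·A.
  N = kg·m·s⁻².
  So N⁻¹ = kg⁻¹·m⁻¹·s².
  S = kg⁻¹·m⁻²·s³·A².
  So S⁻² = kg²·m⁴·s⁻⁶·A⁻⁴.
  Wb = kg·m²·s⁻²·A⁻¹.
  J = kg·m²·s⁻².
  So J² = kg²·m⁴·s⁻⁴.
  F = kg⁻¹·m⁻²·s⁴·A².
  Combining: C·A·N⁻¹·S⁻²·s⁻¹·Wb·J²·F = (s·A) · A · (kg⁻¹·m⁻¹·s²) · (kg²·m⁴·s⁻⁶·A⁻⁴) · s⁻¹ · (kg·m²·s⁻²·A⁻¹) · (kg²·m⁴·s⁻⁴) · (kg⁻¹·m⁻²·s⁴·A²) = kg³·m⁷·s⁻⁶·A⁻¹.
Left is kg³·m⁷·s⁻⁶·A⁻²; right is kg³·m⁷·s⁻⁶·A⁻¹ — different.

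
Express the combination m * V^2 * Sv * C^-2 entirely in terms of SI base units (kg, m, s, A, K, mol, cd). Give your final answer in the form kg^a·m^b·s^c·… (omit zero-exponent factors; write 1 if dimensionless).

V = W/A (potential = power per current),
    = kg·m²·s⁻³·A⁻¹.
So V² = kg²·m⁴·s⁻⁶·A⁻².
Sv = J/kg (equivalent dose = energy per mass),
    = m²·s⁻².
C = A·s = s·A (charge = current × time).
So C⁻² = s⁻²·A⁻².
Combining: m·V²·Sv·C⁻² = m · (kg²·m⁴·s⁻⁶·A⁻²) · (m²·s⁻²) · (s⁻²·A⁻²) = kg²·m⁷·s⁻¹⁰·A⁻⁴.

kg²·m⁷·s⁻¹⁰·A⁻⁴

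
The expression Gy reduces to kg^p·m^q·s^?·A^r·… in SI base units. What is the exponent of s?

Gy = m²·s⁻².
The exponent of s is -2.

-2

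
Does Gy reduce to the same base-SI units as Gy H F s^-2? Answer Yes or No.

Left side:
  Gy = J/kg (absorbed dose = energy per mass),
      = m²·s⁻².
Right side:
  Gy = J/kg (absorbed dose = energy per mass),
      = m²·s⁻².
  H = Wb/A (inductance = flux per current),
      = kg·m²·s⁻²·A⁻².
  F = C/V (capacitance = charge per voltage),
      = A·s/(kg·m²·s⁻³·A⁻¹) (substituting C and V),
      = kg⁻¹·m⁻²·s⁴·A².
  Combining: Gy·H·F·s⁻² = (m²·s⁻²) · (kg·m²·s⁻²·A⁻²) · (kg⁻¹·m⁻²·s⁴·A²) · s⁻² = m²·s⁻².
Both reduce to m²·s⁻².

Yes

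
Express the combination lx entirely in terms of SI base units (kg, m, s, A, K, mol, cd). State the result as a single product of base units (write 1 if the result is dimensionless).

m⁻²·cd

lx = lm/m² (illuminance = luminous flux per area),
    = m⁻²·cd.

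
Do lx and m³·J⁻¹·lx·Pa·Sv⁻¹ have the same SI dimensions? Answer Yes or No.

No

Left side:
  lx = lm/m² (illuminance = luminous flux per area),
      = m⁻²·cd.
Right side:
  J = N·m (work = force × distance),
      = kg·m²·s⁻².
  So J⁻¹ = kg⁻¹·m⁻²·s².
  lx = lm/m² (illuminance = luminous flux per area),
      = m⁻²·cd.
  Pa = N/m² (pressure = force per area),
      = kg·m⁻¹·s⁻².
  Sv = J/kg (equivalent dose = energy per mass),
      = m²·s⁻².
  So Sv⁻¹ = m⁻²·s².
  Combining: m³·J⁻¹·lx·Pa·Sv⁻¹ = m³ · (kg⁻¹·m⁻²·s²) · (m⁻²·cd) · (kg·m⁻¹·s⁻²) · (m⁻²·s²) = m⁻⁴·s²·cd.
Left is m⁻²·cd; right is m⁻⁴·s²·cd — different.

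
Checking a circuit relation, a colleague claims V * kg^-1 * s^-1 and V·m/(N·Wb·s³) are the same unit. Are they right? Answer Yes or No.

Left side:
  V = kg·m²·s⁻³·A⁻¹.
  Combining: V·kg⁻¹·s⁻¹ = (kg·m²·s⁻³·A⁻¹) · kg⁻¹ · s⁻¹ = m²·s⁻⁴·A⁻¹.
Right side:
  N = kg·m/s² = kg·m·s⁻² (force = mass × acceleration).
  So N⁻¹ = kg⁻¹·m⁻¹·s².
  V = W/A (potential = power per current),
      = kg·m²·s⁻³·A⁻¹.
  Wb = V·s (flux: a volt is a weber per second),
      = kg·m²·s⁻²·A⁻¹.
  So Wb⁻¹ = kg⁻¹·m⁻²·s²·A.
  Combining: N⁻¹·V·Wb⁻¹·s⁻³·m = (kg⁻¹·m⁻¹·s²) · (kg·m²·s⁻³·A⁻¹) · (kg⁻¹·m⁻²·s²·A) · s⁻³ · m = kg⁻¹·s⁻².
Left is m²·s⁻⁴·A⁻¹; right is kg⁻¹·s⁻² — different.

No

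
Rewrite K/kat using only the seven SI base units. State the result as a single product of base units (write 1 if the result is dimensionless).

s·K·mol⁻¹

kat = s⁻¹·mol.
So kat⁻¹ = s·mol⁻¹.
Combining: K·kat⁻¹ = K · (s·mol⁻¹) = s·K·mol⁻¹.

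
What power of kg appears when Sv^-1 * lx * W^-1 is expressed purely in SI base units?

Sv = J/kg (equivalent dose = energy per mass),
    = m²·s⁻².
So Sv⁻¹ = m⁻²·s².
lx = lm/m² (illuminance = luminous flux per area),
    = m⁻²·cd.
W = J/s (power = energy per time),
    = kg·m²·s⁻³.
So W⁻¹ = kg⁻¹·m⁻²·s³.
Combining: Sv⁻¹·lx·W⁻¹ = (m⁻²·s²) · (m⁻²·cd) · (kg⁻¹·m⁻²·s³) = kg⁻¹·m⁻⁶·s⁵·cd.
The exponent of kg is -1.

-1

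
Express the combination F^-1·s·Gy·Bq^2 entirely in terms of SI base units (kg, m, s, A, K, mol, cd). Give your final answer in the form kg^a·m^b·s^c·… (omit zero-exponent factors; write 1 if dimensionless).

kg·m⁴·s⁻⁷·A⁻²

F = kg⁻¹·m⁻²·s⁴·A².
So F⁻¹ = kg·m²·s⁻⁴·A⁻².
Gy = m²·s⁻².
Bq = s⁻¹.
So Bq² = s⁻².
Combining: F⁻¹·s·Gy·Bq² = (kg·m²·s⁻⁴·A⁻²) · s · (m²·s⁻²) · s⁻² = kg·m⁴·s⁻⁷·A⁻².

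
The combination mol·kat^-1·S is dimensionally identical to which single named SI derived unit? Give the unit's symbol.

F

kat = mol/s = s⁻¹·mol (catalytic activity).
So kat⁻¹ = s·mol⁻¹.
S = 1/Ω (conductance is reciprocal resistance),
    = kg⁻¹·m⁻²·s³·A².
Combining: mol·kat⁻¹·S = mol · (s·mol⁻¹) · (kg⁻¹·m⁻²·s³·A²) = kg⁻¹·m⁻²·s⁴·A².
kg⁻¹·m⁻²·s⁴·A² is the base-SI form of the farad.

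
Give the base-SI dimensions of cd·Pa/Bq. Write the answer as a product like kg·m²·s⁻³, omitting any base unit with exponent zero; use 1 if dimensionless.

Bq = 1/s = s⁻¹ (activity is decays per second).
So Bq⁻¹ = s.
Pa = N/m² (pressure = force per area),
    = kg·m⁻¹·s⁻².
Combining: cd·Bq⁻¹·Pa = cd · s · (kg·m⁻¹·s⁻²) = kg·m⁻¹·s⁻¹·cd.

kg·m⁻¹·s⁻¹·cd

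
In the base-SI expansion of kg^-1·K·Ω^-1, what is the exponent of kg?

Ω = V/A (resistance = voltage per current),
    = kg·m²·s⁻³·A⁻².
So Ω⁻¹ = kg⁻¹·m⁻²·s³·A².
Combining: kg⁻¹·K·Ω⁻¹ = kg⁻¹ · K · (kg⁻¹·m⁻²·s³·A²) = kg⁻²·m⁻²·s³·A²·K.
The exponent of kg is -2.

-2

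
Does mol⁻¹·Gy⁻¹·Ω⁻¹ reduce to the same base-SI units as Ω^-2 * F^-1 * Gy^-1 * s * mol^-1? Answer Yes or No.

Left side:
  Gy = m²·s⁻².
  So Gy⁻¹ = m⁻²·s².
  Ω = kg·m²·s⁻³·A⁻².
  So Ω⁻¹ = kg⁻¹·m⁻²·s³·A².
  Combining: mol⁻¹·Gy⁻¹·Ω⁻¹ = mol⁻¹ · (m⁻²·s²) · (kg⁻¹·m⁻²·s³·A²) = kg⁻¹·m⁻⁴·s⁵·A²·mol⁻¹.
Right side:
  Ω = V/A (resistance = voltage per current),
      = kg·m²·s⁻³·A⁻².
  So Ω⁻² = kg⁻²·m⁻⁴·s⁶·A⁴.
  F = C/V (capacitance = charge per voltage),
      = A·s/(kg·m²·s⁻³·A⁻¹) (substituting C and V),
      = kg⁻¹·m⁻²·s⁴·A².
  So F⁻¹ = kg·m²·s⁻⁴·A⁻².
  Gy = J/kg (absorbed dose = energy per mass),
      = m²·s⁻².
  So Gy⁻¹ = m⁻²·s².
  Combining: Ω⁻²·F⁻¹·Gy⁻¹·s·mol⁻¹ = (kg⁻²·m⁻⁴·s⁶·A⁴) · (kg·m²·s⁻⁴·A⁻²) · (m⁻²·s²) · s · mol⁻¹ = kg⁻¹·m⁻⁴·s⁵·A²·mol⁻¹.
Both reduce to kg⁻¹·m⁻⁴·s⁵·A²·mol⁻¹.

Yes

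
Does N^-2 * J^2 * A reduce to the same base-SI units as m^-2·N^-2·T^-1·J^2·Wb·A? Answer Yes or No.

Yes

Left side:
  N = kg·m/s² = kg·m·s⁻² (force = mass × acceleration).
  So N⁻² = kg⁻²·m⁻²·s⁴.
  J = N·m (work = force × distance),
      = kg·m²·s⁻².
  So J² = kg²·m⁴·s⁻⁴.
  Combining: N⁻²·J²·A = (kg⁻²·m⁻²·s⁴) · (kg²·m⁴·s⁻⁴) · A = m²·A.
Right side:
  N = kg·m/s² = kg·m·s⁻² (force = mass × acceleration).
  So N⁻² = kg⁻²·m⁻²·s⁴.
  T = Wb/m² (flux density = flux per area),
      = kg·s⁻²·A⁻¹.
  So T⁻¹ = kg⁻¹·s²·A.
  J = N·m (work = force × distance),
      = kg·m²·s⁻².
  So J² = kg²·m⁴·s⁻⁴.
  Wb = V·s (flux: a volt is a weber per second),
      = kg·m²·s⁻²·A⁻¹.
  Combining: m⁻²·N⁻²·T⁻¹·J²·Wb·A = m⁻² · (kg⁻²·m⁻²·s⁴) · (kg⁻¹·s²·A) · (kg²·m⁴·s⁻⁴) · (kg·m²·s⁻²·A⁻¹) · A = m²·A.
Both reduce to m²·A.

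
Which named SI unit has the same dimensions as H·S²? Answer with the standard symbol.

F

H = Wb/A (inductance = flux per current),
    = kg·m²·s⁻²·A⁻².
S = 1/Ω (conductance is reciprocal resistance),
    = kg⁻¹·m⁻²·s³·A².
So S² = kg⁻²·m⁻⁴·s⁶·A⁴.
Combining: H·S² = (kg·m²·s⁻²·A⁻²) · (kg⁻²·m⁻⁴·s⁶·A⁴) = kg⁻¹·m⁻²·s⁴·A².
kg⁻¹·m⁻²·s⁴·A² is the base-SI form of the farad.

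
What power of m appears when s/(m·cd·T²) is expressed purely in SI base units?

T = kg·s⁻²·A⁻¹.
So T⁻² = kg⁻²·s⁴·A².
Combining: m⁻¹·cd⁻¹·s·T⁻² = m⁻¹ · cd⁻¹ · s · (kg⁻²·s⁴·A²) = kg⁻²·m⁻¹·s⁵·A²·cd⁻¹.
The exponent of m is -1.

-1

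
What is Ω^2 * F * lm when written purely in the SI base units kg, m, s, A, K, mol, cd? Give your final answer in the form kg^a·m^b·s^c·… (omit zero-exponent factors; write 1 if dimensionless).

kg·m²·s⁻²·A⁻²·cd

Ω = kg·m²·s⁻³·A⁻².
So Ω² = kg²·m⁴·s⁻⁶·A⁻⁴.
F = kg⁻¹·m⁻²·s⁴·A².
lm = cd.
Combining: Ω²·F·lm = (kg²·m⁴·s⁻⁶·A⁻⁴) · (kg⁻¹·m⁻²·s⁴·A²) · cd = kg·m²·s⁻²·A⁻²·cd.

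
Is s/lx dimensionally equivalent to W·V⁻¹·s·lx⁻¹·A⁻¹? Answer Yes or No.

Left side:
  lx = m⁻²·cd.
  So lx⁻¹ = m²·cd⁻¹.
  Combining: s·lx⁻¹ = s · (m²·cd⁻¹) = m²·s·cd⁻¹.
Right side:
  W = kg·m²·s⁻³.
  V = kg·m²·s⁻³·A⁻¹.
  So V⁻¹ = kg⁻¹·m⁻²·s³·A.
  lx = m⁻²·cd.
  So lx⁻¹ = m²·cd⁻¹.
  Combining: W·V⁻¹·s·lx⁻¹·A⁻¹ = (kg·m²·s⁻³) · (kg⁻¹·m⁻²·s³·A) · s · (m²·cd⁻¹) · A⁻¹ = m²·s·cd⁻¹.
Both reduce to m²·s·cd⁻¹.

Yes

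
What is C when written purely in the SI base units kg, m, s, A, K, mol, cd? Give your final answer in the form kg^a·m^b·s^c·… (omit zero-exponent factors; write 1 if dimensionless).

C = A·s = s·A (charge = current × time).

s·A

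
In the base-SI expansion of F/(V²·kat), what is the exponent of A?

4

V = W/A (potential = power per current),
    = kg·m²·s⁻³·A⁻¹.
So V⁻² = kg⁻²·m⁻⁴·s⁶·A².
F = C/V (capacitance = charge per voltage),
    = A·s/(kg·m²·s⁻³·A⁻¹) (substituting C and V),
    = kg⁻¹·m⁻²·s⁴·A².
kat = mol/s = s⁻¹·mol (catalytic activity).
So kat⁻¹ = s·mol⁻¹.
Combining: V⁻²·F·kat⁻¹ = (kg⁻²·m⁻⁴·s⁶·A²) · (kg⁻¹·m⁻²·s⁴·A²) · (s·mol⁻¹) = kg⁻³·m⁻⁶·s¹¹·A⁴·mol⁻¹.
The exponent of A is 4.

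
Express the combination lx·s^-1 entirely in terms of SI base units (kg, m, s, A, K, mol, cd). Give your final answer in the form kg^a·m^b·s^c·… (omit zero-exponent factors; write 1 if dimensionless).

lx = m⁻²·cd.
Combining: lx·s⁻¹ = (m⁻²·cd) · s⁻¹ = m⁻²·s⁻¹·cd.

m⁻²·s⁻¹·cd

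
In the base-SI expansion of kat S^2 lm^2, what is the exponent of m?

-4

kat = mol/s = s⁻¹·mol (catalytic activity).
S = 1/Ω (conductance is reciprocal resistance),
    = kg⁻¹·m⁻²·s³·A².
So S² = kg⁻²·m⁻⁴·s⁶·A⁴.
lm = cd·sr = cd (luminous flux; sr is dimensionless).
So lm² = cd².
Combining: kat·S²·lm² = (s⁻¹·mol) · (kg⁻²·m⁻⁴·s⁶·A⁴) · cd² = kg⁻²·m⁻⁴·s⁵·A⁴·mol·cd².
The exponent of m is -4.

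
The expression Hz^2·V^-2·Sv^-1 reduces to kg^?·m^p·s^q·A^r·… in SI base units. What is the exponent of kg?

Hz = 1/s = s⁻¹ (frequency is cycles per second).
So Hz² = s⁻².
V = W/A (potential = power per current),
    = kg·m²·s⁻³·A⁻¹.
So V⁻² = kg⁻²·m⁻⁴·s⁶·A².
Sv = J/kg (equivalent dose = energy per mass),
    = m²·s⁻².
So Sv⁻¹ = m⁻²·s².
Combining: Hz²·V⁻²·Sv⁻¹ = s⁻² · (kg⁻²·m⁻⁴·s⁶·A²) · (m⁻²·s²) = kg⁻²·m⁻⁶·s⁶·A².
The exponent of kg is -2.

-2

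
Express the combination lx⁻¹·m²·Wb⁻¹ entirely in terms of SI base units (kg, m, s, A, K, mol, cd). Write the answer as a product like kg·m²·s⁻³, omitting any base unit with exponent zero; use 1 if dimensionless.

kg⁻¹·m²·s²·A·cd⁻¹

lx = m⁻²·cd.
So lx⁻¹ = m²·cd⁻¹.
Wb = kg·m²·s⁻²·A⁻¹.
So Wb⁻¹ = kg⁻¹·m⁻²·s²·A.
Combining: lx⁻¹·m²·Wb⁻¹ = (m²·cd⁻¹) · m² · (kg⁻¹·m⁻²·s²·A) = kg⁻¹·m²·s²·A·cd⁻¹.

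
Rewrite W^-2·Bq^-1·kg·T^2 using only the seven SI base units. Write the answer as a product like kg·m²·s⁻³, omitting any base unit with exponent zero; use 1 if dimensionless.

kg·m⁻⁴·s³·A⁻²

W = kg·m²·s⁻³.
So W⁻² = kg⁻²·m⁻⁴·s⁶.
Bq = s⁻¹.
So Bq⁻¹ = s.
T = kg·s⁻²·A⁻¹.
So T² = kg²·s⁻⁴·A⁻².
Combining: W⁻²·Bq⁻¹·kg·T² = (kg⁻²·m⁻⁴·s⁶) · s · kg · (kg²·s⁻⁴·A⁻²) = kg·m⁻⁴·s³·A⁻².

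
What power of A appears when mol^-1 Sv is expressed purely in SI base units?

0

Sv = J/kg (equivalent dose = energy per mass),
    = m²·s⁻².
Combining: mol⁻¹·Sv = mol⁻¹ · (m²·s⁻²) = m²·s⁻²·mol⁻¹.
The exponent of A is 0.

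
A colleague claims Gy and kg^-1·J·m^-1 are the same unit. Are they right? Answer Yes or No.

No

Left side:
  Gy = J/kg (absorbed dose = energy per mass),
      = m²·s⁻².
Right side:
  J = N·m (work = force × distance),
      = kg·m²·s⁻².
  Combining: kg⁻¹·J·m⁻¹ = kg⁻¹ · (kg·m²·s⁻²) · m⁻¹ = m·s⁻².
Left is m²·s⁻²; right is m·s⁻² — different.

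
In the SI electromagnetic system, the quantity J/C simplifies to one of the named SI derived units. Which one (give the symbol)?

V

C = A·s = s·A (charge = current × time).
So C⁻¹ = s⁻¹·A⁻¹.
J = N·m (work = force × distance),
    = kg·m²·s⁻².
Combining: C⁻¹·J = (s⁻¹·A⁻¹) · (kg·m²·s⁻²) = kg·m²·s⁻³·A⁻¹.
kg·m²·s⁻³·A⁻¹ is the base-SI form of the volt.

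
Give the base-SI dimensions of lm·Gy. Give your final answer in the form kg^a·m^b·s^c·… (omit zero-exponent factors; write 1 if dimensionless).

lm = cd·sr = cd (luminous flux; sr is dimensionless).
Gy = J/kg (absorbed dose = energy per mass),
    = m²·s⁻².
Combining: lm·Gy = cd · (m²·s⁻²) = m²·s⁻²·cd.

m²·s⁻²·cd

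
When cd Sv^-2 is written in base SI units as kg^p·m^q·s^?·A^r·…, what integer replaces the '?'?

4

Sv = m²·s⁻².
So Sv⁻² = m⁻⁴·s⁴.
Combining: cd·Sv⁻² = cd · (m⁻⁴·s⁴) = m⁻⁴·s⁴·cd.
The exponent of s is 4.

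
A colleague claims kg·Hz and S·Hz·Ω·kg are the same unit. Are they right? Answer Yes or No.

Yes

Left side:
  Hz = 1/s = s⁻¹ (frequency is cycles per second).
  Combining: kg·Hz = kg · s⁻¹ = kg·s⁻¹.
Right side:
  S = 1/Ω (conductance is reciprocal resistance),
      = kg⁻¹·m⁻²·s³·A².
  Hz = 1/s = s⁻¹ (frequency is cycles per second).
  Ω = V/A (resistance = voltage per current),
      = kg·m²·s⁻³·A⁻².
  Combining: S·Hz·Ω·kg = (kg⁻¹·m⁻²·s³·A²) · s⁻¹ · (kg·m²·s⁻³·A⁻²) · kg = kg·s⁻¹.
Both reduce to kg·s⁻¹.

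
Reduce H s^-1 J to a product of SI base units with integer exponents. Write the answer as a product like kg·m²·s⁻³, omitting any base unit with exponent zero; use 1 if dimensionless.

H = Wb/A (inductance = flux per current),
    = kg·m²·s⁻²·A⁻².
J = N·m (work = force × distance),
    = kg·m²·s⁻².
Combining: H·s⁻¹·J = (kg·m²·s⁻²·A⁻²) · s⁻¹ · (kg·m²·s⁻²) = kg²·m⁴·s⁻⁵·A⁻².

kg²·m⁴·s⁻⁵·A⁻²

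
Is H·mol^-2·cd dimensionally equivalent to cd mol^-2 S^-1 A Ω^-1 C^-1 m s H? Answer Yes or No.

No

Left side:
  H = Wb/A (inductance = flux per current),
      = kg·m²·s⁻²·A⁻².
  Combining: H·mol⁻²·cd = (kg·m²·s⁻²·A⁻²) · mol⁻² · cd = kg·m²·s⁻²·A⁻²·mol⁻²·cd.
Right side:
  S = 1/Ω (conductance is reciprocal resistance),
      = kg⁻¹·m⁻²·s³·A².
  So S⁻¹ = kg·m²·s⁻³·A⁻².
  Ω = V/A (resistance = voltage per current),
      = kg·m²·s⁻³·A⁻².
  So Ω⁻¹ = kg⁻¹·m⁻²·s³·A².
  C = A·s = s·A (charge = current × time).
  So C⁻¹ = s⁻¹·A⁻¹.
  H = Wb/A (inductance = flux per current),
      = kg·m²·s⁻²·A⁻².
  Combining: cd·mol⁻²·S⁻¹·A·Ω⁻¹·C⁻¹·m·s·H = cd · mol⁻² · (kg·m²·s⁻³·A⁻²) · A · (kg⁻¹·m⁻²·s³·A²) · (s⁻¹·A⁻¹) · m · s · (kg·m²·s⁻²·A⁻²) = kg·m³·s⁻²·A⁻²·mol⁻²·cd.
Left is kg·m²·s⁻²·A⁻²·mol⁻²·cd; right is kg·m³·s⁻²·A⁻²·mol⁻²·cd — different.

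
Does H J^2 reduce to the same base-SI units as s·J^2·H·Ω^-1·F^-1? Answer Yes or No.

Left side:
  H = kg·m²·s⁻²·A⁻².
  J = kg·m²·s⁻².
  So J² = kg²·m⁴·s⁻⁴.
  Combining: H·J² = (kg·m²·s⁻²·A⁻²) · (kg²·m⁴·s⁻⁴) = kg³·m⁶·s⁻⁶·A⁻².
Right side:
  J = kg·m²·s⁻².
  So J² = kg²·m⁴·s⁻⁴.
  H = kg·m²·s⁻²·A⁻².
  Ω = kg·m²·s⁻³·A⁻².
  So Ω⁻¹ = kg⁻¹·m⁻²·s³·A².
  F = kg⁻¹·m⁻²·s⁴·A².
  So F⁻¹ = kg·m²·s⁻⁴·A⁻².
  Combining: s·J²·H·Ω⁻¹·F⁻¹ = s · (kg²·m⁴·s⁻⁴) · (kg·m²·s⁻²·A⁻²) · (kg⁻¹·m⁻²·s³·A²) · (kg·m²·s⁻⁴·A⁻²) = kg³·m⁶·s⁻⁶·A⁻².
Both reduce to kg³·m⁶·s⁻⁶·A⁻².

Yes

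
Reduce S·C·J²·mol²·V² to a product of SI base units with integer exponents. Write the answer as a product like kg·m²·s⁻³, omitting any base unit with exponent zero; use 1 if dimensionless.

S = kg⁻¹·m⁻²·s³·A².
C = s·A.
J = kg·m²·s⁻².
So J² = kg²·m⁴·s⁻⁴.
V = kg·m²·s⁻³·A⁻¹.
So V² = kg²·m⁴·s⁻⁶·A⁻².
Combining: S·C·J²·mol²·V² = (kg⁻¹·m⁻²·s³·A²) · (s·A) · (kg²·m⁴·s⁻⁴) · mol² · (kg²·m⁴·s⁻⁶·A⁻²) = kg³·m⁶·s⁻⁶·A·mol².

kg³·m⁶·s⁻⁶·A·mol²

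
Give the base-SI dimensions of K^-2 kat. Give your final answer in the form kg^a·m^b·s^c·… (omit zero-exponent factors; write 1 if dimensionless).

kat = mol/s = s⁻¹·mol (catalytic activity).
Combining: K⁻²·kat = K⁻² · (s⁻¹·mol) = s⁻¹·K⁻²·mol.

s⁻¹·K⁻²·mol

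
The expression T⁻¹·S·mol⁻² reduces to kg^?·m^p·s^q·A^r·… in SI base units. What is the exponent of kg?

-2

T = kg·s⁻²·A⁻¹.
So T⁻¹ = kg⁻¹·s²·A.
S = kg⁻¹·m⁻²·s³·A².
Combining: T⁻¹·S·mol⁻² = (kg⁻¹·s²·A) · (kg⁻¹·m⁻²·s³·A²) · mol⁻² = kg⁻²·m⁻²·s⁵·A³·mol⁻².
The exponent of kg is -2.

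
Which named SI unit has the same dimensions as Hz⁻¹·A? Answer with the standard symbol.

Hz = 1/s = s⁻¹ (frequency is cycles per second).
So Hz⁻¹ = s.
Combining: Hz⁻¹·A = s · A = s·A.
s·A is the base-SI form of the coulomb.

C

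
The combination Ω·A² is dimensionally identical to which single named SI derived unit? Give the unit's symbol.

W

Ω = kg·m²·s⁻³·A⁻².
Combining: Ω·A² = (kg·m²·s⁻³·A⁻²) · A² = kg·m²·s⁻³.
kg·m²·s⁻³ is the base-SI form of the watt.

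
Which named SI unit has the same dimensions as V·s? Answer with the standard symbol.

V = W/A (potential = power per current),
    = kg·m²·s⁻³·A⁻¹.
Combining: V·s = (kg·m²·s⁻³·A⁻¹) · s = kg·m²·s⁻²·A⁻¹.
kg·m²·s⁻²·A⁻¹ is the base-SI form of the weber.

Wb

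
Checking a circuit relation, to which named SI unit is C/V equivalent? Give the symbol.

C = s·A.
V = kg·m²·s⁻³·A⁻¹.
So V⁻¹ = kg⁻¹·m⁻²·s³·A.
Combining: C·V⁻¹ = (s·A) · (kg⁻¹·m⁻²·s³·A) = kg⁻¹·m⁻²·s⁴·A².
kg⁻¹·m⁻²·s⁴·A² is the base-SI form of the farad.

F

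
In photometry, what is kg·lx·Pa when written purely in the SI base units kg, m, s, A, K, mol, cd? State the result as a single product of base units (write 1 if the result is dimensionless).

kg²·m⁻³·s⁻²·cd

lx = m⁻²·cd.
Pa = kg·m⁻¹·s⁻².
Combining: kg·lx·Pa = kg · (m⁻²·cd) · (kg·m⁻¹·s⁻²) = kg²·m⁻³·s⁻²·cd.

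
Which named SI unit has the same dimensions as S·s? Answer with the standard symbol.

S = 1/Ω (conductance is reciprocal resistance),
    = kg⁻¹·m⁻²·s³·A².
Combining: S·s = (kg⁻¹·m⁻²·s³·A²) · s = kg⁻¹·m⁻²·s⁴·A².
kg⁻¹·m⁻²·s⁴·A² is the base-SI form of the farad.

F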